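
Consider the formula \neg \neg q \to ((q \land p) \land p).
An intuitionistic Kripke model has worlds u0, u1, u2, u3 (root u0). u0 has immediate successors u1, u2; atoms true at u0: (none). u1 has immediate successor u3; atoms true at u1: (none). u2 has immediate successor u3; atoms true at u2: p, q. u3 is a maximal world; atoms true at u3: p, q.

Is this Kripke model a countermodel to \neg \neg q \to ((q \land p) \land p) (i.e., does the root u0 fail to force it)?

u0 \nVdash \neg \neg q \to ((q \land p) \land p): already at u0 itself, u0 \Vdash \neg \neg q but u0 \nVdash (q \land p) \land p.
u0 \nVdash (q \land p) \land p since u0 fails q \land p.
So the root u0 does not force \neg \neg q \to ((q \land p) \land p); the model is a countermodel.

Yes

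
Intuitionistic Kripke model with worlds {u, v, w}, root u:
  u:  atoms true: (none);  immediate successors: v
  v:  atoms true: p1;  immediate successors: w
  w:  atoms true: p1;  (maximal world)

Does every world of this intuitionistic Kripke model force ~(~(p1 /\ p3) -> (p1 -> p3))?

u ||- ~(~(p1 /\ p3) -> (p1 -> p3)): no world accessible from u forces ~(p1 /\ p3) -> (p1 -> p3).
Since the root u forces ~(~(p1 /\ p3) -> (p1 -> p3)) and forcing is persistent (monotone upward), every world forces it.

Yes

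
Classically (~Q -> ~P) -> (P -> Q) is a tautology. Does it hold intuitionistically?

No

This is the converse of contraposition, which is not intuitionistically valid.
A Kripke countermodel: worlds s0, s1; order generated by s0 <= s1; atoms true at each world — s0:{P}; s1:{P,Q}.
s0 ||-/- (~Q -> ~P) -> (P -> Q): already at s0 itself, s0 ||- ~Q -> ~P but s0 ||-/- P -> Q.
s0 ||-/- P -> Q: already at s0 itself, s0 ||- P but s0 ||-/- Q.
s0 lacks atom Q, so s0 ||-/- Q.
So the root s0 does not force the formula.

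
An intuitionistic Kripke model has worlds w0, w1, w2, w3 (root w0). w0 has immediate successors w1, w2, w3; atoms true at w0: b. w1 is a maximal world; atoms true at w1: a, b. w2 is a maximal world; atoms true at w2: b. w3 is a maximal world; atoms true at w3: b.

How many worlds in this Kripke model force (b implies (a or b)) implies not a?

w0: does not force it — w0 does not force (b implies (a or b)) implies not a: already at w0 itself, w0 forces b implies (a or b) but w0 does not force not a.
w1: does not force it — w1 does not force (b implies (a or b)) implies not a: already at w1 itself, w1 forces b implies (a or b) but w1 does not force not a.
w2: forces it.
w3: forces it.
Worlds forcing the formula: {w2, w3}.

2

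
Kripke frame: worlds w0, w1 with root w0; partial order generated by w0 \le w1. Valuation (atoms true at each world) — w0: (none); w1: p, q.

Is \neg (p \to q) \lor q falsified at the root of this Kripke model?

w0 \nVdash \neg (p \to q) \lor q: neither disjunct is forced at w0.
w0 \nVdash \neg (p \to q) since w0 is accessible from w0 and w0 \Vdash p \to q.
w0 \Vdash p \to q: every world accessible from w0 that forces p (namely w1) also forces q.
So the root w0 does not force \neg (p \to q) \lor q; the model is a countermodel.

Yes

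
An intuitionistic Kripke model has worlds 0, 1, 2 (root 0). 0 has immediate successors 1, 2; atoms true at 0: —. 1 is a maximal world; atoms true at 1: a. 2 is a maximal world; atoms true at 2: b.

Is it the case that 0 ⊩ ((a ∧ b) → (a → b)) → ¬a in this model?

No

0 ⊮ ((a ∧ b) → (a → b)) → ¬a: already at 0 itself, 0 ⊩ (a ∧ b) → (a → b) but 0 ⊮ ¬a.
0 ⊮ ¬a since 1 is accessible from 0 and 1 ⊩ a.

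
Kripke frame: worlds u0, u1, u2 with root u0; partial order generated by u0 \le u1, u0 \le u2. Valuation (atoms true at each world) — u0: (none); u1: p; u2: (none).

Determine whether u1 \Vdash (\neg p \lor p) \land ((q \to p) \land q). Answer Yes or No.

No

u1 \nVdash (\neg p \lor p) \land ((q \to p) \land q) since u1 fails (q \to p) \land q.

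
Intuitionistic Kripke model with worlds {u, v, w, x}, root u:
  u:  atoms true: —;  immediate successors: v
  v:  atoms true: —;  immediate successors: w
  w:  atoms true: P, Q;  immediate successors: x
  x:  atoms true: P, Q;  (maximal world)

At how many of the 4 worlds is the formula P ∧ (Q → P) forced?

2

u: does not force it — u ⊮ P ∧ (Q → P) since u fails P.
v: does not force it — v ⊮ P ∧ (Q → P) since v fails P.
w: forces it.
x: forces it.
Worlds forcing the formula: {w, x}.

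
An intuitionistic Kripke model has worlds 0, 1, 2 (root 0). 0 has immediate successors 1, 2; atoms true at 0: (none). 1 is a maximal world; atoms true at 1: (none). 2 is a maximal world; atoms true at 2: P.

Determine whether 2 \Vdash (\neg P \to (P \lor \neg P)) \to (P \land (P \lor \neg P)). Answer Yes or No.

2 \Vdash (\neg P \to (P \lor \neg P)) \to (P \land (P \lor \neg P)): every world accessible from 2 that forces \neg P \to (P \lor \neg P) (namely 2) also forces P \land (P \lor \neg P).

Yes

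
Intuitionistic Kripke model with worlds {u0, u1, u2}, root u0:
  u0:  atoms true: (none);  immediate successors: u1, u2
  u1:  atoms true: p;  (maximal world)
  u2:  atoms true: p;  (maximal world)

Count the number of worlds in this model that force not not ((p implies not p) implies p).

u0: forces it.
u1: forces it.
u2: forces it.
Worlds forcing the formula: {u0, u1, u2}.

3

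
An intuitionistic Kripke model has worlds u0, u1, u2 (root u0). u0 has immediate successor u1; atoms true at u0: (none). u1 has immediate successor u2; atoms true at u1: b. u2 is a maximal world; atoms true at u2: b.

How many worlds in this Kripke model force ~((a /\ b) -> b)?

0

u0: does not force it — u0 ||-/- ~((a /\ b) -> b) since u0 is accessible from u0 and u0 ||- (a /\ b) -> b.
u1: does not force it — u1 ||-/- ~((a /\ b) -> b) since u1 is accessible from u1 and u1 ||- (a /\ b) -> b.
u2: does not force it — u2 ||-/- ~((a /\ b) -> b) since u2 is accessible from u2 and u2 ||- (a /\ b) -> b.
Worlds forcing the formula: { }.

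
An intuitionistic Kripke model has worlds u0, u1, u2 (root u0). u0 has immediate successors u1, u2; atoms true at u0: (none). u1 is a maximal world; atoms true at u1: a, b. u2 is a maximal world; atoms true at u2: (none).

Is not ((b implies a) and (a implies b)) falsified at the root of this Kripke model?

u0 does not force not ((b implies a) and (a implies b)) since u0 is accessible from u0 and u0 forces (b implies a) and (a implies b).
u0 forces (b implies a) and (a implies b) since u0 forces both conjuncts.
So the root u0 does not force not ((b implies a) and (a implies b)); the model is a countermodel.

Yes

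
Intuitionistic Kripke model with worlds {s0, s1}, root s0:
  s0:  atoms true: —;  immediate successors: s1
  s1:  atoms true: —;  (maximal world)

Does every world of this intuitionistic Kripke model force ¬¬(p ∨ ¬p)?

s0 ⊩ ¬¬(p ∨ ¬p): no world accessible from s0 forces ¬(p ∨ ¬p).
Since the root s0 forces ¬¬(p ∨ ¬p) and forcing is persistent (monotone upward), every world forces it.

Yes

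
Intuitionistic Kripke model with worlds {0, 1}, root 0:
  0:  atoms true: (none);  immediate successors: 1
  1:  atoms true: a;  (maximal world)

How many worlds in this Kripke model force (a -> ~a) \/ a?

0: does not force it — 0 ||-/- (a -> ~a) \/ a: neither disjunct is forced at 0.
1: forces it.
Worlds forcing the formula: {1}.

1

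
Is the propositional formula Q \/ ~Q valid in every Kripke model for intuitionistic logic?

This is the law of excluded middle, which is not intuitionistically valid.
A Kripke countermodel: worlds w0, w1; order generated by w0 <= w1; atoms true at each world — w0:{}; w1:{Q}.
w0 ||-/- Q \/ ~Q: neither disjunct is forced at w0.
w0 lacks atom Q, so w0 ||-/- Q.
So the root w0 does not force the formula.

No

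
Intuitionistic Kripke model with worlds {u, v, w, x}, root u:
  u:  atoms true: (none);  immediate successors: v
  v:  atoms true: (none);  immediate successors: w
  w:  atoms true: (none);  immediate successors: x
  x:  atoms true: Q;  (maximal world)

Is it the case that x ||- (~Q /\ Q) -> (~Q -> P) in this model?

Yes

x ||- (~Q /\ Q) -> (~Q -> P) vacuously: no world accessible from x forces the antecedent ~Q /\ Q.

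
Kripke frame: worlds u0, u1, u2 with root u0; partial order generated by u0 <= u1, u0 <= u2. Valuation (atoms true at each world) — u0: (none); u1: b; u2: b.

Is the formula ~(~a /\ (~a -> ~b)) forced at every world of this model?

u0 ||- ~(~a /\ (~a -> ~b)): no world accessible from u0 forces ~a /\ (~a -> ~b).
Since the root u0 forces ~(~a /\ (~a -> ~b)) and forcing is persistent (monotone upward), every world forces it.

Yes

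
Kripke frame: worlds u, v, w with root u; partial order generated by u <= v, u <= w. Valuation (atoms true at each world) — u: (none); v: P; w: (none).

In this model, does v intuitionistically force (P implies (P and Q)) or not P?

v does not force (P implies (P and Q)) or not P: neither disjunct is forced at v.
v does not force P implies (P and Q): already at v itself, v forces P but v does not force P and Q.
v does not force P and Q since v fails Q.

No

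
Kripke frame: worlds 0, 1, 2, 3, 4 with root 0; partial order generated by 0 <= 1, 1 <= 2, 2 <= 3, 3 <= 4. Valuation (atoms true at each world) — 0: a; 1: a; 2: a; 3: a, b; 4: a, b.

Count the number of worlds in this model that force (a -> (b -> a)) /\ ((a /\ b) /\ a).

2

0: does not force it — 0 ||-/- (a -> (b -> a)) /\ ((a /\ b) /\ a) since 0 fails (a /\ b) /\ a.
1: does not force it — 1 ||-/- (a -> (b -> a)) /\ ((a /\ b) /\ a) since 1 fails (a /\ b) /\ a.
2: does not force it.
3: forces it.
4: forces it.
Worlds forcing the formula: {3, 4}.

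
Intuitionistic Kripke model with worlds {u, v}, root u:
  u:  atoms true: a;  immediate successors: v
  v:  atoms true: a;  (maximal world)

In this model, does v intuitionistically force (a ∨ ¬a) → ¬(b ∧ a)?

v ⊩ (a ∨ ¬a) → ¬(b ∧ a): every world accessible from v that forces a ∨ ¬a (namely v) also forces ¬(b ∧ a).

Yes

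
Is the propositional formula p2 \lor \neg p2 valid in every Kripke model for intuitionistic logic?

This is the law of excluded middle, which is not intuitionistically valid.
A Kripke countermodel: worlds w0, w1; order generated by w0 \le w1; atoms true at each world — w0:{}; w1:{p2}.
w0 \nVdash p2 \lor \neg p2: neither disjunct is forced at w0.
w0 lacks atom p2, so w0 \nVdash p2.
So the root w0 does not force the formula.

No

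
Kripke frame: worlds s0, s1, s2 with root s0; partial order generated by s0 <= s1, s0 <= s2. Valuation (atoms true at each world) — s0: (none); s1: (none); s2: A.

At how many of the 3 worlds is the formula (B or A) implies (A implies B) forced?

1

s0: does not force it — s0 does not force (B or A) implies (A implies B): at the accessible world s2, s2 forces B or A but s2 does not force A implies B.
s1: forces it.
s2: does not force it — s2 does not force (B or A) implies (A implies B): already at s2 itself, s2 forces B or A but s2 does not force A implies B.
Worlds forcing the formula: {s1}.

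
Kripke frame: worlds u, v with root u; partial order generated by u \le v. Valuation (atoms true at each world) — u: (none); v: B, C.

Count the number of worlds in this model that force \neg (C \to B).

u: does not force it — u \nVdash \neg (C \to B) since u is accessible from u and u \Vdash C \to B.
v: does not force it — v \nVdash \neg (C \to B) since v is accessible from v and v \Vdash C \to B.
Worlds forcing the formula: { }.

0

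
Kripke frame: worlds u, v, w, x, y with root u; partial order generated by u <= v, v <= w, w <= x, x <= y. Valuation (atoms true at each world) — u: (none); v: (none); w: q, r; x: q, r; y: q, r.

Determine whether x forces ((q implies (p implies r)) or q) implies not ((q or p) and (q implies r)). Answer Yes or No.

No

x does not force ((q implies (p implies r)) or q) implies not ((q or p) and (q implies r)): already at x itself, x forces (q implies (p implies r)) or q but x does not force not ((q or p) and (q implies r)).
x does not force not ((q or p) and (q implies r)) since x is accessible from x and x forces (q or p) and (q implies r).
x forces (q or p) and (q implies r) since x forces both conjuncts.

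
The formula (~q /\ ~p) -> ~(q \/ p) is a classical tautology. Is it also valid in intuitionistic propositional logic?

This is a constructively valid De Morgan direction (conjunction of negations to negated disjunction), which is intuitionistically derivable.
If both ~q and ~p hold at a world, no accessible world forces q or forces p, so none forces q \/ p.

Yes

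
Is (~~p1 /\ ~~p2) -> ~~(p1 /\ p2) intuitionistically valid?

This is the distribution of double negation over conjunction, which is intuitionistically derivable.
Assume ~~p1, ~~p2, and ~(p1 /\ p2). From p1 we'd get ~p2 (since p1 /\ p2 is refuted), contradicting ~~p2; so ~p1, contradicting ~~p1.

Yes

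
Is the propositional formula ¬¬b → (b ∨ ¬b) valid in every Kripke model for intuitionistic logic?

No

This is a variant of double-negation elimination (deriving excluded middle from double negation), which is not intuitionistically valid.
A Kripke countermodel: worlds 0, 1; order generated by 0 ≤ 1; atoms true at each world — 0:{}; 1:{b}.
0 ⊮ ¬¬b → (b ∨ ¬b): already at 0 itself, 0 ⊩ ¬¬b but 0 ⊮ b ∨ ¬b.
0 ⊮ b ∨ ¬b: neither disjunct is forced at 0.
0 lacks atom b, so 0 ⊮ b.
So the root 0 does not force the formula.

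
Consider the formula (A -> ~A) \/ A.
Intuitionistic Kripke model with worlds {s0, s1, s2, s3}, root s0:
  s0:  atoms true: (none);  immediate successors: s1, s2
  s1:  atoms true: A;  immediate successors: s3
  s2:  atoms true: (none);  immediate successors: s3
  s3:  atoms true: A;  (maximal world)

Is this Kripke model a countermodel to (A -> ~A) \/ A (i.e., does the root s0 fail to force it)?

s0 ||-/- (A -> ~A) \/ A: neither disjunct is forced at s0.
s0 ||-/- A -> ~A: at the accessible world s1, s1 ||- A but s1 ||-/- ~A.
s1 ||-/- ~A since s1 is accessible from s1 and s1 ||- A.
So the root s0 does not force (A -> ~A) \/ A; the model is a countermodel.

Yes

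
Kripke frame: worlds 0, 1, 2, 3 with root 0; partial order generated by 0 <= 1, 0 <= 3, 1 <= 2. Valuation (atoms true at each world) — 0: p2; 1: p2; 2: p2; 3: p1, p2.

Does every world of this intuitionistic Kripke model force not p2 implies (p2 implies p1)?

0 forces not p2 implies (p2 implies p1) vacuously: no world accessible from 0 forces the antecedent not p2.
Since the root 0 forces not p2 implies (p2 implies p1) and forcing is persistent (monotone upward), every world forces it.

Yes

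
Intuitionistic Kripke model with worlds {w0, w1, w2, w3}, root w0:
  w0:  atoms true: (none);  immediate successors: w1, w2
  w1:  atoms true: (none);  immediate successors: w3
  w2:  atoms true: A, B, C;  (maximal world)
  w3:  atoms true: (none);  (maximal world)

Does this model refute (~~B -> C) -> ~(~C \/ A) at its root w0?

Yes

w0 ||-/- (~~B -> C) -> ~(~C \/ A): already at w0 itself, w0 ||- ~~B -> C but w0 ||-/- ~(~C \/ A).
w0 ||-/- ~(~C \/ A) since w1 is accessible from w0 and w1 ||- ~C \/ A.
w1 ||- ~C \/ A via the disjunct ~C.
So the root w0 does not force (~~B -> C) -> ~(~C \/ A); the model is a countermodel.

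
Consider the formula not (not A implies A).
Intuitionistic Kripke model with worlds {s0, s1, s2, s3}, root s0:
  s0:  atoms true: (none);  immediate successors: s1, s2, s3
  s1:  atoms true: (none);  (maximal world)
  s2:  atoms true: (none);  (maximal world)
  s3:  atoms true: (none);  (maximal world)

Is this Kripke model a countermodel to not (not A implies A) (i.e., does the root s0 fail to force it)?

No

s0 forces not (not A implies A): no world accessible from s0 forces not A implies A.
So the root s0 forces not (not A implies A); the model is not a countermodel.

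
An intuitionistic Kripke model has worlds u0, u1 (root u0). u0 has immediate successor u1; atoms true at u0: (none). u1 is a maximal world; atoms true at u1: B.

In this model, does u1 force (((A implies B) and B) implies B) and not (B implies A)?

u1 forces (((A implies B) and B) implies B) and not (B implies A) since u1 forces both conjuncts.

Yes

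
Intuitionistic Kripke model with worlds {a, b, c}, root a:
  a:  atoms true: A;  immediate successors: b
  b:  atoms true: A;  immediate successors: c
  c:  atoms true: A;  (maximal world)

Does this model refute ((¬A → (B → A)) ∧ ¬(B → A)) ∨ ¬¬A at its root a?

a ⊩ ((¬A → (B → A)) ∧ ¬(B → A)) ∨ ¬¬A via the disjunct ¬¬A.
So the root a forces ((¬A → (B → A)) ∧ ¬(B → A)) ∨ ¬¬A; the model is not a countermodel.

No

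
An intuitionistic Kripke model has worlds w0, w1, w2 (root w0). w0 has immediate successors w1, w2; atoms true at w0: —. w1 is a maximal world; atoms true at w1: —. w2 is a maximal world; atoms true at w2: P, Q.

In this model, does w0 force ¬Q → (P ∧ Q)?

No

w0 ⊮ ¬Q → (P ∧ Q): at the accessible world w1, w1 ⊩ ¬Q but w1 ⊮ P ∧ Q.
w1 ⊮ P ∧ Q since w1 fails P.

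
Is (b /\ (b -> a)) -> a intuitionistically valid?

This is modus ponens in implicational form, which is intuitionistically derivable.
If a world forces b and b -> a, then applying the implication at that world (which is accessible from itself) gives a.

Yes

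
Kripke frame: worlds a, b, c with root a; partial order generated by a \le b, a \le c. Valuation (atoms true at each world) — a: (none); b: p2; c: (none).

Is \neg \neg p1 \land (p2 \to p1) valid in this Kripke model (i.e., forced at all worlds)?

No

Not every world: a \nVdash \neg \neg p1 \land (p2 \to p1).
a \nVdash \neg \neg p1 \land (p2 \to p1) since a fails \neg \neg p1.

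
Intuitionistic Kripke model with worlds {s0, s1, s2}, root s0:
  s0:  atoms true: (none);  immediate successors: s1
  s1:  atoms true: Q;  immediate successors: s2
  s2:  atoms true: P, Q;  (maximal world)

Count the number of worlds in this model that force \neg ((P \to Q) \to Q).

0

s0: does not force it — s0 \nVdash \neg ((P \to Q) \to Q) since s1 is accessible from s0 and s1 \Vdash (P \to Q) \to Q.
s1: does not force it.
s2: does not force it.
Worlds forcing the formula: { }.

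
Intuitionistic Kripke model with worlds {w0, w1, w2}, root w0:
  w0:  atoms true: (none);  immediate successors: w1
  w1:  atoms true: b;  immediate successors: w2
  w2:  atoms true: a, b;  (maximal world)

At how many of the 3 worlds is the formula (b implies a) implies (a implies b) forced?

3

w0: forces it.
w1: forces it.
w2: forces it.
Worlds forcing the formula: {w0, w1, w2}.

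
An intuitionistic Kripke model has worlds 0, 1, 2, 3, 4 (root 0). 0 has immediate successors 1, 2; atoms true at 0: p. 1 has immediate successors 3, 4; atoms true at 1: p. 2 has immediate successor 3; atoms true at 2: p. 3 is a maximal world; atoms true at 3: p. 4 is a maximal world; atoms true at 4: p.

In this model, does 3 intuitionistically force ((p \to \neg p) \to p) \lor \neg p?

Yes

3 \Vdash ((p \to \neg p) \to p) \lor \neg p via the disjunct (p \to \neg p) \to p.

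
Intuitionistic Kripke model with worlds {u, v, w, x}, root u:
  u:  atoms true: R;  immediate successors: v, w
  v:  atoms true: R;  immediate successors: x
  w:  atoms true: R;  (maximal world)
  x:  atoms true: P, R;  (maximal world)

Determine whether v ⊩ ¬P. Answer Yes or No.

v ⊮ ¬P since x is accessible from v and x ⊩ P.

No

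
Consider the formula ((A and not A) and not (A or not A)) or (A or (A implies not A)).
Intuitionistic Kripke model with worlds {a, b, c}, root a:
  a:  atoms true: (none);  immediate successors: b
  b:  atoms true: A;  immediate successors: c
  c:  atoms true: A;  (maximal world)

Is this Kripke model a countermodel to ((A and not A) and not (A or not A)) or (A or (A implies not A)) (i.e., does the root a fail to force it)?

a does not force ((A and not A) and not (A or not A)) or (A or (A implies not A)): neither disjunct is forced at a.
a does not force (A and not A) and not (A or not A) since a fails A and not A.
So the root a does not force ((A and not A) and not (A or not A)) or (A or (A implies not A)); the model is a countermodel.

Yes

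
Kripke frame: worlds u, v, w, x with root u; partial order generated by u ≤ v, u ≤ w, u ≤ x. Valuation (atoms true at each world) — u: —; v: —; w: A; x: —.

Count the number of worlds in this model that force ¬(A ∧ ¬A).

u: forces it.
v: forces it.
w: forces it.
x: forces it.
Worlds forcing the formula: {u, v, w, x}.

4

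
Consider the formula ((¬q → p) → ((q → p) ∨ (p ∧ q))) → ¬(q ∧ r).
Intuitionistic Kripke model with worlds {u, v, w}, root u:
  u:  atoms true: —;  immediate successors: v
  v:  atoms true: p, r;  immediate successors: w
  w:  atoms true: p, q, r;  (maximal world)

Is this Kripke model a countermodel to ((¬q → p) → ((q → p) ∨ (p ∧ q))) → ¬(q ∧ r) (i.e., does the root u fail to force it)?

u ⊮ ((¬q → p) → ((q → p) ∨ (p ∧ q))) → ¬(q ∧ r): already at u itself, u ⊩ (¬q → p) → ((q → p) ∨ (p ∧ q)) but u ⊮ ¬(q ∧ r).
u ⊮ ¬(q ∧ r) since w is accessible from u and w ⊩ q ∧ r.
w ⊩ q ∧ r since w forces both conjuncts.
So the root u does not force ((¬q → p) → ((q → p) ∨ (p ∧ q))) → ¬(q ∧ r); the model is a countermodel.

Yes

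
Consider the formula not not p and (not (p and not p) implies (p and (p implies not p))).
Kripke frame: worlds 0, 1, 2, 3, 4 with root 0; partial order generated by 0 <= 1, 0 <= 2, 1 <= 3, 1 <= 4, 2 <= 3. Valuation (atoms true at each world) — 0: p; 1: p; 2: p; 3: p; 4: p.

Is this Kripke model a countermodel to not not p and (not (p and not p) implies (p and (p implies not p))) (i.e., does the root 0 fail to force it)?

0 does not force not not p and (not (p and not p) implies (p and (p implies not p))) since 0 fails not (p and not p) implies (p and (p implies not p)).
So the root 0 does not force not not p and (not (p and not p) implies (p and (p implies not p))); the model is a countermodel.

Yes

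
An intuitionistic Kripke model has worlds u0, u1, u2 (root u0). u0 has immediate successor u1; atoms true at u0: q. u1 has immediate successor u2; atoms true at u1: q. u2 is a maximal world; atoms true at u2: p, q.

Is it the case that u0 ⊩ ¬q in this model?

No

u0 ⊮ ¬q since u0 is accessible from u0 and u0 ⊩ q.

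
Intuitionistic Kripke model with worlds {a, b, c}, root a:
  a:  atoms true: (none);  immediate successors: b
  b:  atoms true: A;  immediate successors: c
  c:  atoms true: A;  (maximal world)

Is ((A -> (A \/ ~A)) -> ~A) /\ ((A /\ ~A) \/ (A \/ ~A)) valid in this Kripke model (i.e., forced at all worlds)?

Not every world: a ||-/- ((A -> (A \/ ~A)) -> ~A) /\ ((A /\ ~A) \/ (A \/ ~A)).
a ||-/- ((A -> (A \/ ~A)) -> ~A) /\ ((A /\ ~A) \/ (A \/ ~A)) since a fails (A -> (A \/ ~A)) -> ~A.

No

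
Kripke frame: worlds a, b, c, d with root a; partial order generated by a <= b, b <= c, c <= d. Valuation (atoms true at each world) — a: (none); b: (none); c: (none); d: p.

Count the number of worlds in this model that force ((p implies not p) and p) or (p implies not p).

a: does not force it — a does not force ((p implies not p) and p) or (p implies not p): neither disjunct is forced at a.
b: does not force it.
c: does not force it.
d: does not force it.
Worlds forcing the formula: { }.

0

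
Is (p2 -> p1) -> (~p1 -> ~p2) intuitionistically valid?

This is the forward direction of contraposition, which is intuitionistically derivable.
Assume p2 -> p1 and ~p1. If p2 held then p1 would follow, contradicting ~p1; so ~p2.

Yes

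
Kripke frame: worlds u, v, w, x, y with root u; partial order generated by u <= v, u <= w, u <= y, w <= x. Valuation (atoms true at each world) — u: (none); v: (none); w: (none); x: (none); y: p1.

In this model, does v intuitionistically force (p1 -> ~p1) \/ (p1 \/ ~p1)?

v ||- (p1 -> ~p1) \/ (p1 \/ ~p1) via the disjunct p1 -> ~p1.

Yes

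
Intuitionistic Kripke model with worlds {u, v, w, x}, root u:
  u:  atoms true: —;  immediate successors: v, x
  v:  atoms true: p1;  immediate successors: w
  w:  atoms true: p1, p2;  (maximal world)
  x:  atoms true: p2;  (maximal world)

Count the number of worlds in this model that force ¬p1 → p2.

u: forces it.
v: forces it.
w: forces it.
x: forces it.
Worlds forcing the formula: {u, v, w, x}.

4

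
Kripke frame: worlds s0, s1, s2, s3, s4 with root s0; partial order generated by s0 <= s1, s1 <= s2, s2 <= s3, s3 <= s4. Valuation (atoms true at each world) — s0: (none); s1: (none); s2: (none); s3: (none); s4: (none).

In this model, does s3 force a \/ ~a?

s3 ||- a \/ ~a via the disjunct ~a.

Yes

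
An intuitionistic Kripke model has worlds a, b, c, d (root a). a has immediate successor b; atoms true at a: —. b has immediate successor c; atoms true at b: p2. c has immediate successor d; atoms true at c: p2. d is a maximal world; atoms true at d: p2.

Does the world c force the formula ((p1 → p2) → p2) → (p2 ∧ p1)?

No

c ⊮ ((p1 → p2) → p2) → (p2 ∧ p1): already at c itself, c ⊩ (p1 → p2) → p2 but c ⊮ p2 ∧ p1.
c ⊮ p2 ∧ p1 since c fails p1.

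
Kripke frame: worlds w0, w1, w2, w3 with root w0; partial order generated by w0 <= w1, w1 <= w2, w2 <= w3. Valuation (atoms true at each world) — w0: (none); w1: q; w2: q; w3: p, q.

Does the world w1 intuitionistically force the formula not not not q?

w1 does not force not not not q since w1 is accessible from w1 and w1 forces not not q.
w1 forces not not q: no world accessible from w1 forces not q.

No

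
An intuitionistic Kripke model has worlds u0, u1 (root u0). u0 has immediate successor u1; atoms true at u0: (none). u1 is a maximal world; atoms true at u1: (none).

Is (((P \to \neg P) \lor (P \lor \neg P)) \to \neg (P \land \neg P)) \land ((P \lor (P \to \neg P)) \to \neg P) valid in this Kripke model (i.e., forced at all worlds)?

Yes

u0 \Vdash (((P \to \neg P) \lor (P \lor \neg P)) \to \neg (P \land \neg P)) \land ((P \lor (P \to \neg P)) \to \neg P) since u0 forces both conjuncts.
Since the root u0 forces (((P \to \neg P) \lor (P \lor \neg P)) \to \neg (P \land \neg P)) \land ((P \lor (P \to \neg P)) \to \neg P) and forcing is persistent (monotone upward), every world forces it.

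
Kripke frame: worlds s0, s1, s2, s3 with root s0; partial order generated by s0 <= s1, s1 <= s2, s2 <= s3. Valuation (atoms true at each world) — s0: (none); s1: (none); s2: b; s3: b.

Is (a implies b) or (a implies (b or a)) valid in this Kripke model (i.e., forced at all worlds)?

Yes

s0 forces (a implies b) or (a implies (b or a)) via the disjunct a implies b.
Since the root s0 forces (a implies b) or (a implies (b or a)) and forcing is persistent (monotone upward), every world forces it.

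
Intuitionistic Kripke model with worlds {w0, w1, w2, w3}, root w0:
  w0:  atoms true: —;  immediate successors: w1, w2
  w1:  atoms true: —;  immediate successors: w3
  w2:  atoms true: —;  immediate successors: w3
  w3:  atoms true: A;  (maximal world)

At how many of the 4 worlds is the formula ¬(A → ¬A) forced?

4

w0: forces it.
w1: forces it.
w2: forces it.
w3: forces it.
Worlds forcing the formula: {w0, w1, w2, w3}.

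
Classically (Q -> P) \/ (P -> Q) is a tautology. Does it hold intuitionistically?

No

This is the Gödel–Dummett linearity axiom, which is not intuitionistically valid.
A Kripke countermodel: worlds a, b, c; order generated by a <= b, a <= c; atoms true at each world — a:{}; b:{Q}; c:{P}.
a ||-/- (Q -> P) \/ (P -> Q): neither disjunct is forced at a.
a ||-/- Q -> P: at the accessible world b, b ||- Q but b ||-/- P.
b lacks atom P, so b ||-/- P.
So the root a does not force the formula.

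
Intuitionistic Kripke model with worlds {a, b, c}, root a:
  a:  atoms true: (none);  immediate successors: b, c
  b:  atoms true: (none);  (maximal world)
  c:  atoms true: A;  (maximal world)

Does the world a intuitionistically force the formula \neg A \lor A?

a \nVdash \neg A \lor A: neither disjunct is forced at a.
a \nVdash \neg A since c is accessible from a and c \Vdash A.

No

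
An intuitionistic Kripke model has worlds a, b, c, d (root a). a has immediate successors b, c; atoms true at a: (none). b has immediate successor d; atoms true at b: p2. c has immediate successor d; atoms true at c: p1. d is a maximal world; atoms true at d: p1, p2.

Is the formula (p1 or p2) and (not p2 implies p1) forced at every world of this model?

No

Not every world: a does not force (p1 or p2) and (not p2 implies p1).
a does not force (p1 or p2) and (not p2 implies p1) since a fails p1 or p2.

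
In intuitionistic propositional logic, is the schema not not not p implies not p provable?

Yes

This is triple-negation reduction, which is intuitionistically derivable.
Assume not not not p and suppose p. Then not not p (double-negation introduction), contradicting not not not p. So not p.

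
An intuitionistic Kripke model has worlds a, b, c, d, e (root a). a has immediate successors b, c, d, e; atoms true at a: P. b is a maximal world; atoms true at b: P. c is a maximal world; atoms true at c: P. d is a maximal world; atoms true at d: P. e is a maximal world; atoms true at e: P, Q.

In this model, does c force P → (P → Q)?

No

c ⊮ P → (P → Q): already at c itself, c ⊩ P but c ⊮ P → Q.
c ⊮ P → Q: already at c itself, c ⊩ P but c ⊮ Q.
c lacks atom Q, so c ⊮ Q.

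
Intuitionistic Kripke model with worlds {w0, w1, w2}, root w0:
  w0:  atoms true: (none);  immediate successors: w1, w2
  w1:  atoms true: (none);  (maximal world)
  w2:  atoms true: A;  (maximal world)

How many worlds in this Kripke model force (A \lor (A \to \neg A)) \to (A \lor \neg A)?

3

w0: forces it.
w1: forces it.
w2: forces it.
Worlds forcing the formula: {w0, w1, w2}.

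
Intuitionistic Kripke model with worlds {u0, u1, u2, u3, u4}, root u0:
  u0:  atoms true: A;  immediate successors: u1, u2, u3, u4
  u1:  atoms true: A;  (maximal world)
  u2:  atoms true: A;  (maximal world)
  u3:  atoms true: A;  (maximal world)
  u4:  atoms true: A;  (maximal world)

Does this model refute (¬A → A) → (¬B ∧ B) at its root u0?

u0 ⊮ (¬A → A) → (¬B ∧ B): already at u0 itself, u0 ⊩ ¬A → A but u0 ⊮ ¬B ∧ B.
u0 ⊮ ¬B ∧ B since u0 fails B.
So the root u0 does not force (¬A → A) → (¬B ∧ B); the model is a countermodel.

Yes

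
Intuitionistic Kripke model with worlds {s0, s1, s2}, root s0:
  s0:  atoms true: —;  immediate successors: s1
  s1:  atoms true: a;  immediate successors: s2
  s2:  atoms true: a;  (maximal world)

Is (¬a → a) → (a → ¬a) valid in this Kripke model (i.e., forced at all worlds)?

No

Not every world: s0 ⊮ (¬a → a) → (a → ¬a).
s0 ⊮ (¬a → a) → (a → ¬a): already at s0 itself, s0 ⊩ ¬a → a but s0 ⊮ a → ¬a.
s0 ⊮ a → ¬a: at the accessible world s1, s1 ⊩ a but s1 ⊮ ¬a.
s1 ⊮ ¬a since s1 is accessible from s1 and s1 ⊩ a.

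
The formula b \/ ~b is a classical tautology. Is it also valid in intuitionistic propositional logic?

This is the law of excluded middle, which is not intuitionistically valid.
A Kripke countermodel: worlds u, v; order generated by u <= v; atoms true at each world — u:{}; v:{b}.
u ||-/- b \/ ~b: neither disjunct is forced at u.
u lacks atom b, so u ||-/- b.
So the root u does not force the formula.

No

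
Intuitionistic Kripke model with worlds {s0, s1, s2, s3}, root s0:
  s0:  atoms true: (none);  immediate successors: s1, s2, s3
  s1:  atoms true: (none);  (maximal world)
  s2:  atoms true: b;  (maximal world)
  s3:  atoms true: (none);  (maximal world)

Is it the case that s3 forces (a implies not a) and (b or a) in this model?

s3 does not force (a implies not a) and (b or a) since s3 fails b or a.

No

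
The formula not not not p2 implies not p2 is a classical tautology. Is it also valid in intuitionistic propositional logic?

Yes

This is triple-negation reduction, which is intuitionistically derivable.
Assume not not not p2 and suppose p2. Then not not p2 (double-negation introduction), contradicting not not not p2. So not p2.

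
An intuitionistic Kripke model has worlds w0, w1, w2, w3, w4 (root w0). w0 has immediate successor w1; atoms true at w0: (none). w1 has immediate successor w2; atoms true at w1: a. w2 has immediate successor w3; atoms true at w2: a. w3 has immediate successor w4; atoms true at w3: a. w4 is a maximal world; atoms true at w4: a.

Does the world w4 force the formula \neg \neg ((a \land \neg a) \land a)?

No

w4 \nVdash \neg \neg ((a \land \neg a) \land a) since w4 is accessible from w4 and w4 \Vdash \neg ((a \land \neg a) \land a).
w4 \Vdash \neg ((a \land \neg a) \land a): no world accessible from w4 forces (a \land \neg a) \land a.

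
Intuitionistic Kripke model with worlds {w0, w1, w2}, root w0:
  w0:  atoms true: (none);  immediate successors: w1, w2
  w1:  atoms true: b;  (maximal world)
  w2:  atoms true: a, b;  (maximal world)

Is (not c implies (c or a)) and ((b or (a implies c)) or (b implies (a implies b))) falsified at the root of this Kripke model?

Yes

w0 does not force (not c implies (c or a)) and ((b or (a implies c)) or (b implies (a implies b))) since w0 fails not c implies (c or a).
So the root w0 does not force (not c implies (c or a)) and ((b or (a implies c)) or (b implies (a implies b))); the model is a countermodel.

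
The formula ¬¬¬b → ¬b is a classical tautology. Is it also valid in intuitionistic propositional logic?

Yes

This is triple-negation reduction, which is intuitionistically derivable.
Assume ¬¬¬b and suppose b. Then ¬¬b (double-negation introduction), contradicting ¬¬¬b. So ¬b.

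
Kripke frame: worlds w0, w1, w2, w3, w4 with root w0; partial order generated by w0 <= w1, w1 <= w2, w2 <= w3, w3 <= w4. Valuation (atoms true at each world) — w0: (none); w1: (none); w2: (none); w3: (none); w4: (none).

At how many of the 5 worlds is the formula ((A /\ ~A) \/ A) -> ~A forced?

w0: forces it.
w1: forces it.
w2: forces it.
w3: forces it.
w4: forces it.
Worlds forcing the formula: {w0, w1, w2, w3, w4}.

5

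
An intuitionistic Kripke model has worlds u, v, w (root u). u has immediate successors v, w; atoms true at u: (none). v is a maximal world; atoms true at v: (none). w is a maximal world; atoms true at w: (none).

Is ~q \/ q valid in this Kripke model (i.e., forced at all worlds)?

Yes

u ||- ~q \/ q via the disjunct ~q.
Since the root u forces ~q \/ q and forcing is persistent (monotone upward), every world forces it.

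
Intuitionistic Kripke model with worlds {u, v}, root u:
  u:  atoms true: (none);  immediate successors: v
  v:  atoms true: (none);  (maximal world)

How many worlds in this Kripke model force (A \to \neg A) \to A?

0

u: does not force it — u \nVdash (A \to \neg A) \to A: already at u itself, u \Vdash A \to \neg A but u \nVdash A.
v: does not force it.
Worlds forcing the formula: { }.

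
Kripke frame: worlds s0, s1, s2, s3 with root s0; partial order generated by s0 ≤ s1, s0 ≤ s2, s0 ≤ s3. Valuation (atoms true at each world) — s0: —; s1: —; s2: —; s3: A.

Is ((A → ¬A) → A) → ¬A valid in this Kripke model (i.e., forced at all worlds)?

Not every world: s0 ⊮ ((A → ¬A) → A) → ¬A.
s0 ⊮ ((A → ¬A) → A) → ¬A: at the accessible world s3, s3 ⊩ (A → ¬A) → A but s3 ⊮ ¬A.
s3 ⊮ ¬A since s3 is accessible from s3 and s3 ⊩ A.

No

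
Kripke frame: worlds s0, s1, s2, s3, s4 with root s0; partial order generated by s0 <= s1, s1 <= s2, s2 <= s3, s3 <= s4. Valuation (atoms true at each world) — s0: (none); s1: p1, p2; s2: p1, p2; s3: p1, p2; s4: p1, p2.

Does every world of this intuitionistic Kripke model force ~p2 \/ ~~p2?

Yes

s0 ||- ~p2 \/ ~~p2 via the disjunct ~~p2.
Since the root s0 forces ~p2 \/ ~~p2 and forcing is persistent (monotone upward), every world forces it.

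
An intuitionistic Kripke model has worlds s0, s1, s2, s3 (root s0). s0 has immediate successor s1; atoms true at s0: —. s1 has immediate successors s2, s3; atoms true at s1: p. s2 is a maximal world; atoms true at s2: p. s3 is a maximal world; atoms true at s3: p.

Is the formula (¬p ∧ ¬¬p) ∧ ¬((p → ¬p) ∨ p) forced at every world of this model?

No

Not every world: s0 ⊮ (¬p ∧ ¬¬p) ∧ ¬((p → ¬p) ∨ p).
s0 ⊮ (¬p ∧ ¬¬p) ∧ ¬((p → ¬p) ∨ p) since s0 fails ¬p ∧ ¬¬p.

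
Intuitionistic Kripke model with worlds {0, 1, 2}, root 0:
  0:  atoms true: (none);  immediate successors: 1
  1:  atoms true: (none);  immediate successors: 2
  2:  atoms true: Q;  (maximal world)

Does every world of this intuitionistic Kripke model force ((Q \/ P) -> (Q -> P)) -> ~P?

Yes

0 ||- ((Q \/ P) -> (Q -> P)) -> ~P vacuously: no world accessible from 0 forces the antecedent (Q \/ P) -> (Q -> P).
Since the root 0 forces ((Q \/ P) -> (Q -> P)) -> ~P and forcing is persistent (monotone upward), every world forces it.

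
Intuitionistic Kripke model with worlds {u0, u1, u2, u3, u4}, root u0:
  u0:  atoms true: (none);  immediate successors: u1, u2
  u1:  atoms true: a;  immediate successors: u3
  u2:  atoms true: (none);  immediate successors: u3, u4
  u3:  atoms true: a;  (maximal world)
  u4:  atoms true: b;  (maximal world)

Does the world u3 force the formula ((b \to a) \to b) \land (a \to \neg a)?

u3 \nVdash ((b \to a) \to b) \land (a \to \neg a) since u3 fails (b \to a) \to b.

No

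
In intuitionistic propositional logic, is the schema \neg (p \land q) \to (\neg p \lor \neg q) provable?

This is the constructively invalid direction of De Morgan's law for conjunction, which is not intuitionistically valid.
A Kripke countermodel: worlds 0, 1, 2; order generated by 0 \le 1, 0 \le 2; atoms true at each world — 0:{}; 1:{p}; 2:{q}.
0 \nVdash \neg (p \land q) \to (\neg p \lor \neg q): already at 0 itself, 0 \Vdash \neg (p \land q) but 0 \nVdash \neg p \lor \neg q.
0 \nVdash \neg p \lor \neg q: neither disjunct is forced at 0.
0 \nVdash \neg p since 1 is accessible from 0 and 1 \Vdash p.
So the root 0 does not force the formula.

No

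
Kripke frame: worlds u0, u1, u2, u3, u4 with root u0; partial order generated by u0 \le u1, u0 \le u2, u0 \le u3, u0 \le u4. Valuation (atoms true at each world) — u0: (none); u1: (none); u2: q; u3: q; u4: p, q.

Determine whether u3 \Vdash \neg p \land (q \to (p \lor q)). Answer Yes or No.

Yes

u3 \Vdash \neg p \land (q \to (p \lor q)) since u3 forces both conjuncts.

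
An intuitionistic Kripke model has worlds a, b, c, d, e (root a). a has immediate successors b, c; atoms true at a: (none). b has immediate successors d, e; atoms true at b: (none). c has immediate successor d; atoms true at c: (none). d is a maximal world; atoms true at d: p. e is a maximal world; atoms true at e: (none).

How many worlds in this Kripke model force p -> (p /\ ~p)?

a: does not force it — a ||-/- p -> (p /\ ~p): at the accessible world d, d ||- p but d ||-/- p /\ ~p.
b: does not force it — b ||-/- p -> (p /\ ~p): at the accessible world d, d ||- p but d ||-/- p /\ ~p.
c: does not force it — c ||-/- p -> (p /\ ~p): at the accessible world d, d ||- p but d ||-/- p /\ ~p.
d: does not force it.
e: forces it.
Worlds forcing the formula: {e}.

1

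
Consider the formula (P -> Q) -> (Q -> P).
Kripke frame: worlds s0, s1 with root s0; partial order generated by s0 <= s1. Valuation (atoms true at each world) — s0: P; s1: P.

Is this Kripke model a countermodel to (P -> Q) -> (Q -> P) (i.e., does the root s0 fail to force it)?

No

s0 ||- (P -> Q) -> (Q -> P) vacuously: no world accessible from s0 forces the antecedent P -> Q.
So the root s0 forces (P -> Q) -> (Q -> P); the model is not a countermodel.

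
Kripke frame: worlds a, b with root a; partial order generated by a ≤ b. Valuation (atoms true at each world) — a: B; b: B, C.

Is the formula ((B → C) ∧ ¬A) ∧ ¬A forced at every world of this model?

No

Not every world: a ⊮ ((B → C) ∧ ¬A) ∧ ¬A.
a ⊮ ((B → C) ∧ ¬A) ∧ ¬A since a fails (B → C) ∧ ¬A.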